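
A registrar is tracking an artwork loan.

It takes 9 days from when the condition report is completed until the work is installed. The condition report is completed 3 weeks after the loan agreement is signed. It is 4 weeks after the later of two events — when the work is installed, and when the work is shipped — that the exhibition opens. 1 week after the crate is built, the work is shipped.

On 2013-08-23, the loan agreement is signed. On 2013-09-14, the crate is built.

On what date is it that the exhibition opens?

The loan agreement is signed: Aug 23, 2013.
The condition report is completed: Aug 23, 2013 + 3 weeks = Sep 13, 2013.
The work is installed: Sep 13, 2013 + 9 days = Sep 22, 2013.
The crate is built: Sep 14, 2013.
The work is shipped: Sep 14, 2013 + 1 week = Sep 21, 2013.
Both prerequisites met — the work is installed (Sep 22, 2013), the work is shipped (Sep 21, 2013); the later is Sep 22, 2013.
The exhibition opens: Sep 22, 2013 + 4 weeks = Oct 20, 2013.

2013-10-20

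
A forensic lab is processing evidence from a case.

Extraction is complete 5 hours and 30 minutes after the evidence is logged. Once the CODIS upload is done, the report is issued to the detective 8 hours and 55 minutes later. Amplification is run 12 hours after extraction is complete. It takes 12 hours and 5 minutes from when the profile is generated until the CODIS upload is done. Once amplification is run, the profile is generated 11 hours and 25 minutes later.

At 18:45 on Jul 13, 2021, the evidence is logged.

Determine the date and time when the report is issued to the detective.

20:40 on Jul 15, 2021

The evidence is logged: 18:45 Jul 13, 2021.
Extraction is complete: 18:45 Jul 13, 2021 + 5h30m = 00:15 Jul 14, 2021.
Amplification is run: 00:15 Jul 14, 2021 + 12h = 12:15 Jul 14, 2021.
The profile is generated: 12:15 Jul 14, 2021 + 11h25m = 23:40 Jul 14, 2021.
The CODIS upload is done: 23:40 Jul 14, 2021 + 12h05m = 11:45 Jul 15, 2021.
The report is issued to the detective: 11:45 Jul 15, 2021 + 8h55m = 20:40 Jul 15, 2021.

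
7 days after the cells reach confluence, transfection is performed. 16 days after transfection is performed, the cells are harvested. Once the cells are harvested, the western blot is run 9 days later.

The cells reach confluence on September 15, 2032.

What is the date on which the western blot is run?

The cells reach confluence: Sep 15, 2032.
Transfection is performed: Sep 15, 2032 + 7 days = Sep 22, 2032.
The cells are harvested: Sep 22, 2032 + 16 days = Oct 8, 2032.
The western blot is run: Oct 8, 2032 + 9 days = Oct 17, 2032.

October 17, 2032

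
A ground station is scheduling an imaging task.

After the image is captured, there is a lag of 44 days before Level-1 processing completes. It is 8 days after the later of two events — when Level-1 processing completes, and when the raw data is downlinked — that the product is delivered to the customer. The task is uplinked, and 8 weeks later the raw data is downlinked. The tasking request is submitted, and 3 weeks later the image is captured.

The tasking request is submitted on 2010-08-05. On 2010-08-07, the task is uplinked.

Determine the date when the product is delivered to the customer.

2010-10-17

The tasking request is submitted: Aug 5, 2010.
The image is captured: Aug 5, 2010 + 3 weeks = Aug 26, 2010.
Level-1 processing completes: Aug 26, 2010 + 44 days = Oct 9, 2010.
The task is uplinked: Aug 7, 2010.
The raw data is downlinked: Aug 7, 2010 + 8 weeks = Oct 2, 2010.
Both prerequisites met — Level-1 processing completes (Oct 9, 2010), the raw data is downlinked (Oct 2, 2010); the later is Oct 9, 2010.
The product is delivered to the customer: Oct 9, 2010 + 8 days = Oct 17, 2010.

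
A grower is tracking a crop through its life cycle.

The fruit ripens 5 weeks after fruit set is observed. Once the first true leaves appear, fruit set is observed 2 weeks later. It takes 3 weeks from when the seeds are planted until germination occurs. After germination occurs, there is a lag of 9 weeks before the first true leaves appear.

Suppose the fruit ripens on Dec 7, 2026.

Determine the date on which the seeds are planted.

The fruit ripens: Dec 7, 2026.
Fruit set is observed: Dec 7, 2026 − 5 weeks = Nov 2, 2026.
The first true leaves appear: Nov 2, 2026 − 2 weeks = Oct 19, 2026.
Germination occurs: Oct 19, 2026 − 9 weeks = Aug 17, 2026.
The seeds are planted: Aug 17, 2026 − 3 weeks = Jul 27, 2026.

Jul 27, 2026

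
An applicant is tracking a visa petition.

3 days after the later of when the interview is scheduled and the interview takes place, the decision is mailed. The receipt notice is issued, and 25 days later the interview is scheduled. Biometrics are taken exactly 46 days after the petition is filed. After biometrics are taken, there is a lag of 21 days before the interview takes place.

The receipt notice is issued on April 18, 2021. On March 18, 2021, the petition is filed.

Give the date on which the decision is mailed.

The receipt notice is issued: Apr 18, 2021.
The interview is scheduled: Apr 18, 2021 + 25 days = May 13, 2021.
The petition is filed: Mar 18, 2021.
Biometrics are taken: Mar 18, 2021 + 46 days = May 3, 2021.
The interview takes place: May 3, 2021 + 21 days = May 24, 2021.
Both prerequisites met — the interview is scheduled (May 13, 2021), the interview takes place (May 24, 2021); the later is May 24, 2021.
The decision is mailed: May 24, 2021 + 3 days = May 27, 2021.

May 27, 2021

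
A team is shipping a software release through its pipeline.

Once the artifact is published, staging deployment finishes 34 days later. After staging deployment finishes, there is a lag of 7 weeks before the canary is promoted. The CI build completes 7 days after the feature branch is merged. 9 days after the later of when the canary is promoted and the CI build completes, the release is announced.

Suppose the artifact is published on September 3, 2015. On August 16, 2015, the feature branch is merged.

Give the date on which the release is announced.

December 4, 2015

The artifact is published: Sep 3, 2015.
Staging deployment finishes: Sep 3, 2015 + 34 days = Oct 7, 2015.
The canary is promoted: Oct 7, 2015 + 7 weeks = Nov 25, 2015.
The feature branch is merged: Aug 16, 2015.
The CI build completes: Aug 16, 2015 + 7 days = Aug 23, 2015.
Both prerequisites met — the canary is promoted (Nov 25, 2015), the CI build completes (Aug 23, 2015); the later is Nov 25, 2015.
The release is announced: Nov 25, 2015 + 9 days = Dec 4, 2015.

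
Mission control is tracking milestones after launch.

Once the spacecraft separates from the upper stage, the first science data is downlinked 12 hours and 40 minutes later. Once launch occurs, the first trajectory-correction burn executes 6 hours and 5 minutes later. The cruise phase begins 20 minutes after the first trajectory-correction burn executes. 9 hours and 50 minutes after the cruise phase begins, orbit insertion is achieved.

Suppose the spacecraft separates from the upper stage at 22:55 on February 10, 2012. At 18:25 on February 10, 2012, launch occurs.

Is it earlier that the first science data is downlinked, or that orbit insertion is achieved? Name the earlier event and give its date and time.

Orbit insertion is achieved — 10:40 on February 11, 2012

The spacecraft separates from the upper stage: 22:55 Feb 10, 2012.
The first science data is downlinked: 22:55 Feb 10, 2012 + 12h40m = 11:35 Feb 11, 2012.
Launch occurs: 18:25 Feb 10, 2012.
The first trajectory-correction burn executes: 18:25 Feb 10, 2012 + 6h05m = 00:30 Feb 11, 2012.
The cruise phase begins: 00:30 Feb 11, 2012 + 20m = 00:50 Feb 11, 2012.
Orbit insertion is achieved: 00:50 Feb 11, 2012 + 9h50m = 10:40 Feb 11, 2012.
Comparing: the first science data is downlinked at 11:35 Feb 11, 2012 vs orbit insertion is achieved at 10:40 Feb 11, 2012. Earlier: orbit insertion is achieved.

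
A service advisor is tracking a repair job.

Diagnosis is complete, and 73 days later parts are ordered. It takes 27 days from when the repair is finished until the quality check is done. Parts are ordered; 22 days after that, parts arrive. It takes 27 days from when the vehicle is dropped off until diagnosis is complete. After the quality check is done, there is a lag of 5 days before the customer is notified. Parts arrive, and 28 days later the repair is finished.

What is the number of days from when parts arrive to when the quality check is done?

55 days

Causal path: parts arrive → the repair is finished → the quality check is done.
Total delay along the path: 28 + 27 = 55 days.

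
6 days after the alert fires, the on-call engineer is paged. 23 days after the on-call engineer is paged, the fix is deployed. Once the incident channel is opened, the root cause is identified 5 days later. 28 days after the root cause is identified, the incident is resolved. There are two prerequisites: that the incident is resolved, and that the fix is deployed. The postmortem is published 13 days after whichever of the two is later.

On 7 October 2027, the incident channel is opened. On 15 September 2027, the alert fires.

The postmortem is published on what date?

22 November 2027

The incident channel is opened: Oct 7, 2027.
The root cause is identified: Oct 7, 2027 + 5 days = Oct 12, 2027.
The incident is resolved: Oct 12, 2027 + 28 days = Nov 9, 2027.
The alert fires: Sep 15, 2027.
The on-call engineer is paged: Sep 15, 2027 + 6 days = Sep 21, 2027.
The fix is deployed: Sep 21, 2027 + 23 days = Oct 14, 2027.
Both prerequisites met — the incident is resolved (Nov 9, 2027), the fix is deployed (Oct 14, 2027); the later is Nov 9, 2027.
The postmortem is published: Nov 9, 2027 + 13 days = Nov 22, 2027.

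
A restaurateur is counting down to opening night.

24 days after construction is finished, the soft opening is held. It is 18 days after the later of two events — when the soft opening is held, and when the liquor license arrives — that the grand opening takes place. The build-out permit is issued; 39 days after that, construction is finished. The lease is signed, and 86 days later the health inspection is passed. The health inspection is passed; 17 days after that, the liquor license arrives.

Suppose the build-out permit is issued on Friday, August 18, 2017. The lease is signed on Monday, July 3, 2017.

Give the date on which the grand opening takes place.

The build-out permit is issued: Aug 18, 2017.
Construction is finished: Aug 18, 2017 + 39 days = Sep 26, 2017.
The soft opening is held: Sep 26, 2017 + 24 days = Oct 20, 2017.
The lease is signed: Jul 3, 2017.
The health inspection is passed: Jul 3, 2017 + 86 days = Sep 27, 2017.
The liquor license arrives: Sep 27, 2017 + 17 days = Oct 14, 2017.
Both prerequisites met — the soft opening is held (Oct 20, 2017), the liquor license arrives (Oct 14, 2017); the later is Oct 20, 2017.
The grand opening takes place: Oct 20, 2017 + 18 days = Nov 7, 2017.

Tuesday, November 7, 2017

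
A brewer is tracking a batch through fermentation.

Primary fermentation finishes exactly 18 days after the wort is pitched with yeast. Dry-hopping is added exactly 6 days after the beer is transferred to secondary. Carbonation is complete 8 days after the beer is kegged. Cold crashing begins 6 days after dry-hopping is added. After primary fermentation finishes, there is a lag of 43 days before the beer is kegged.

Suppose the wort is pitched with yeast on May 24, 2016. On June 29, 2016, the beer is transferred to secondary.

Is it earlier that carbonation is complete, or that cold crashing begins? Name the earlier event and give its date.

Cold crashing begins — July 11, 2016

The wort is pitched with yeast: May 24, 2016.
Primary fermentation finishes: May 24, 2016 + 18 days = Jun 11, 2016.
The beer is kegged: Jun 11, 2016 + 43 days = Jul 24, 2016.
Carbonation is complete: Jul 24, 2016 + 8 days = Aug 1, 2016.
The beer is transferred to secondary: Jun 29, 2016.
Dry-hopping is added: Jun 29, 2016 + 6 days = Jul 5, 2016.
Cold crashing begins: Jul 5, 2016 + 6 days = Jul 11, 2016.
Comparing: carbonation is complete on Aug 1, 2016 vs cold crashing begins on Jul 11, 2016. Earlier: cold crashing begins.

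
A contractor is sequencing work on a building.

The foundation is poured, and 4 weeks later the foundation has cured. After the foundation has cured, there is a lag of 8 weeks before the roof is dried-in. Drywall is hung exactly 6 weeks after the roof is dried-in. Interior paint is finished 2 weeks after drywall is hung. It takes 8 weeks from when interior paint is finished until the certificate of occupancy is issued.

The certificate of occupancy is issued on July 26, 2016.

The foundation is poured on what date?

January 12, 2016

The certificate of occupancy is issued: Jul 26, 2016.
Interior paint is finished: Jul 26, 2016 − 8 weeks = May 31, 2016.
Drywall is hung: May 31, 2016 − 2 weeks = May 17, 2016.
The roof is dried-in: May 17, 2016 − 6 weeks = Apr 5, 2016.
The foundation has cured: Apr 5, 2016 − 8 weeks = Feb 9, 2016.
The foundation is poured: Feb 9, 2016 − 4 weeks = Jan 12, 2016.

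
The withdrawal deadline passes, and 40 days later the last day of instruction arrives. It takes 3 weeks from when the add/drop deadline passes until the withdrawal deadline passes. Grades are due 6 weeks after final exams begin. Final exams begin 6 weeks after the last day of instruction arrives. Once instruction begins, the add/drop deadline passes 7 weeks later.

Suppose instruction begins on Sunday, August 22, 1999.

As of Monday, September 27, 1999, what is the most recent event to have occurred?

Instruction begins

Instruction begins: Aug 22, 1999.
The add/drop deadline passes: Aug 22, 1999 + 7 weeks = Oct 10, 1999.
The withdrawal deadline passes: Oct 10, 1999 + 3 weeks = Oct 31, 1999.
The last day of instruction arrives: Oct 31, 1999 + 40 days = Dec 10, 1999.
Final exams begin: Dec 10, 1999 + 6 weeks = Jan 21, 2000.
Grades are due: Jan 21, 2000 + 6 weeks = Mar 3, 2000.
Sep 27, 1999 falls between when instruction begins (Aug 22, 1999) and when the add/drop deadline passes (Oct 10, 1999).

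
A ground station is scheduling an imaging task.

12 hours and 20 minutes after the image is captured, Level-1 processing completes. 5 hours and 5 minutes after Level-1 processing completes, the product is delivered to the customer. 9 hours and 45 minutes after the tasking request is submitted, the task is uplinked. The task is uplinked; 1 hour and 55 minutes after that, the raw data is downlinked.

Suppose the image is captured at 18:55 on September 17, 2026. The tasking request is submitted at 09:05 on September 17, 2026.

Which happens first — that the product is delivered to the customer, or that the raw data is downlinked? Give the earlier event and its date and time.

The raw data is downlinked — 20:45 on September 17, 2026

The image is captured: 18:55 Sep 17, 2026.
Level-1 processing completes: 18:55 Sep 17, 2026 + 12h20m = 07:15 Sep 18, 2026.
The product is delivered to the customer: 07:15 Sep 18, 2026 + 5h05m = 12:20 Sep 18, 2026.
The tasking request is submitted: 09:05 Sep 17, 2026.
The task is uplinked: 09:05 Sep 17, 2026 + 9h45m = 18:50 Sep 17, 2026.
The raw data is downlinked: 18:50 Sep 17, 2026 + 1h55m = 20:45 Sep 17, 2026.
Comparing: the product is delivered to the customer at 12:20 Sep 18, 2026 vs the raw data is downlinked at 20:45 Sep 17, 2026. Earlier: the raw data is downlinked.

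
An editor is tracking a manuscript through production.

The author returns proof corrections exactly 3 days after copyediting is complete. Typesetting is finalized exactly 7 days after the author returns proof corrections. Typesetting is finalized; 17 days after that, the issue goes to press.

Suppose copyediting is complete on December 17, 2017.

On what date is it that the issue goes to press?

Copyediting is complete: Dec 17, 2017.
The author returns proof corrections: Dec 17, 2017 + 3 days = Dec 20, 2017.
Typesetting is finalized: Dec 20, 2017 + 7 days = Dec 27, 2017.
The issue goes to press: Dec 27, 2017 + 17 days = Jan 13, 2018.

January 13, 2018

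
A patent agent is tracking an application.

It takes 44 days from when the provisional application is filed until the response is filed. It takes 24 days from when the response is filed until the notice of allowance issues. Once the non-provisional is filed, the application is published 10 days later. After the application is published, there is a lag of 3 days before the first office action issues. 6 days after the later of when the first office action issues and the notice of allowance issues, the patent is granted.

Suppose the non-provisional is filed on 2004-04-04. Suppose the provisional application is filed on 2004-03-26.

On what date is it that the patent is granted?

The non-provisional is filed: Apr 4, 2004.
The application is published: Apr 4, 2004 + 10 days = Apr 14, 2004.
The first office action issues: Apr 14, 2004 + 3 days = Apr 17, 2004.
The provisional application is filed: Mar 26, 2004.
The response is filed: Mar 26, 2004 + 44 days = May 9, 2004.
The notice of allowance issues: May 9, 2004 + 24 days = Jun 2, 2004.
Both prerequisites met — the first office action issues (Apr 17, 2004), the notice of allowance issues (Jun 2, 2004); the later is Jun 2, 2004.
The patent is granted: Jun 2, 2004 + 6 days = Jun 8, 2004.

2004-06-08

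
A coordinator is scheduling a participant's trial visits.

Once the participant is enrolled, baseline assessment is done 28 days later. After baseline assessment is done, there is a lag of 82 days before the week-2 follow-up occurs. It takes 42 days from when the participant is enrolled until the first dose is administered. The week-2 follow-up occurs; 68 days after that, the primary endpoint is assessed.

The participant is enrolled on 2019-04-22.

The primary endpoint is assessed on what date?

The participant is enrolled: Apr 22, 2019.
Baseline assessment is done: Apr 22, 2019 + 28 days = May 20, 2019.
The week-2 follow-up occurs: May 20, 2019 + 82 days = Aug 10, 2019.
The primary endpoint is assessed: Aug 10, 2019 + 68 days = Oct 17, 2019.

2019-10-17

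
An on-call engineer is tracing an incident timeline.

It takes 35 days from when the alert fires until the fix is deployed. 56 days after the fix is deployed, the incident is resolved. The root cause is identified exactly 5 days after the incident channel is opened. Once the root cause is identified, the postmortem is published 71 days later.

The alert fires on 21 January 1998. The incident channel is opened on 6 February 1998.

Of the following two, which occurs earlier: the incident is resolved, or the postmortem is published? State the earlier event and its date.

The alert fires: Jan 21, 1998.
The fix is deployed: Jan 21, 1998 + 35 days = Feb 25, 1998.
The incident is resolved: Feb 25, 1998 + 56 days = Apr 22, 1998.
The incident channel is opened: Feb 6, 1998.
The root cause is identified: Feb 6, 1998 + 5 days = Feb 11, 1998.
The postmortem is published: Feb 11, 1998 + 71 days = Apr 23, 1998.
Comparing: the incident is resolved on Apr 22, 1998 vs the postmortem is published on Apr 23, 1998. Earlier: the incident is resolved.

The incident is resolved — 22 April 1998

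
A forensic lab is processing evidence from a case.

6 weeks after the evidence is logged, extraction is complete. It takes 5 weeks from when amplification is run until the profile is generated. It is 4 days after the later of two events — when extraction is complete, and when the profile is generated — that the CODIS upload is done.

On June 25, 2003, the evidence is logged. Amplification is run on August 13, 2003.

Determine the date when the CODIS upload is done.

September 21, 2003

The evidence is logged: Jun 25, 2003.
Extraction is complete: Jun 25, 2003 + 6 weeks = Aug 6, 2003.
Amplification is run: Aug 13, 2003.
The profile is generated: Aug 13, 2003 + 5 weeks = Sep 17, 2003.
Both prerequisites met — extraction is complete (Aug 6, 2003), the profile is generated (Sep 17, 2003); the later is Sep 17, 2003.
The CODIS upload is done: Sep 17, 2003 + 4 days = Sep 21, 2003.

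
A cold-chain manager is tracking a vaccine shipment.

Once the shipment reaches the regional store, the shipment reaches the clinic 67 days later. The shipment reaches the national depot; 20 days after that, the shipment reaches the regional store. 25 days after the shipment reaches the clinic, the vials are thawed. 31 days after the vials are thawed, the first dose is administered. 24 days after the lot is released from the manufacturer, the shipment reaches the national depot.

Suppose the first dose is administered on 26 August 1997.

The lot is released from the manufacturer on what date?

12 March 1997

The first dose is administered: Aug 26, 1997.
The vials are thawed: Aug 26, 1997 − 31 days = Jul 26, 1997.
The shipment reaches the clinic: Jul 26, 1997 − 25 days = Jul 1, 1997.
The shipment reaches the regional store: Jul 1, 1997 − 67 days = Apr 25, 1997.
The shipment reaches the national depot: Apr 25, 1997 − 20 days = Apr 5, 1997.
The lot is released from the manufacturer: Apr 5, 1997 − 24 days = Mar 12, 1997.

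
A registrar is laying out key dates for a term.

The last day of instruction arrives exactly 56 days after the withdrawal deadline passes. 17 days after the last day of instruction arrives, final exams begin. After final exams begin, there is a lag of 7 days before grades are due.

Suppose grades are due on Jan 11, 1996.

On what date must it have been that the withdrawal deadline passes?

Oct 23, 1995

Grades are due: Jan 11, 1996.
Final exams begin: Jan 11, 1996 − 7 days = Jan 4, 1996.
The last day of instruction arrives: Jan 4, 1996 − 17 days = Dec 18, 1995.
The withdrawal deadline passes: Dec 18, 1995 − 56 days = Oct 23, 1995.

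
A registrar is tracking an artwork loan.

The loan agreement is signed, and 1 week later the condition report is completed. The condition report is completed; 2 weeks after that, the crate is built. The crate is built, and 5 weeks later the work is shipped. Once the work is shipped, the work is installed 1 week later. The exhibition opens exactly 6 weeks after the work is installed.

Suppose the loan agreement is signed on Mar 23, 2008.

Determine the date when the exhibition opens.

Jul 6, 2008

The loan agreement is signed: Mar 23, 2008.
The condition report is completed: Mar 23, 2008 + 1 week = Mar 30, 2008.
The crate is built: Mar 30, 2008 + 2 weeks = Apr 13, 2008.
The work is shipped: Apr 13, 2008 + 5 weeks = May 18, 2008.
The work is installed: May 18, 2008 + 1 week = May 25, 2008.
The exhibition opens: May 25, 2008 + 6 weeks = Jul 6, 2008.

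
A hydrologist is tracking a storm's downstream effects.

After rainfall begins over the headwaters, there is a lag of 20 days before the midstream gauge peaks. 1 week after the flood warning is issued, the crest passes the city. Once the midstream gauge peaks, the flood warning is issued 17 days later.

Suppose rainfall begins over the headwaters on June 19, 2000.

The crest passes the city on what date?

Rainfall begins over the headwaters: Jun 19, 2000.
The midstream gauge peaks: Jun 19, 2000 + 20 days = Jul 9, 2000.
The flood warning is issued: Jul 9, 2000 + 17 days = Jul 26, 2000.
The crest passes the city: Jul 26, 2000 + 1 week = Aug 2, 2000.

August 2, 2000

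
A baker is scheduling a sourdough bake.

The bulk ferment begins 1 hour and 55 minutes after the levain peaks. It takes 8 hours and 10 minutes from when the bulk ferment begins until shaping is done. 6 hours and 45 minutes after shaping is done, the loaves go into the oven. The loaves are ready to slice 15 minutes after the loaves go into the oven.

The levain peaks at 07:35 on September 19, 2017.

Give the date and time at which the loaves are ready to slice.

The levain peaks: 07:35 Sep 19, 2017.
The bulk ferment begins: 07:35 Sep 19, 2017 + 1h55m = 09:30 Sep 19, 2017.
Shaping is done: 09:30 Sep 19, 2017 + 8h10m = 17:40 Sep 19, 2017.
The loaves go into the oven: 17:40 Sep 19, 2017 + 6h45m = 00:25 Sep 20, 2017.
The loaves are ready to slice: 00:25 Sep 20, 2017 + 15m = 00:40 Sep 20, 2017.

00:40 on September 20, 2017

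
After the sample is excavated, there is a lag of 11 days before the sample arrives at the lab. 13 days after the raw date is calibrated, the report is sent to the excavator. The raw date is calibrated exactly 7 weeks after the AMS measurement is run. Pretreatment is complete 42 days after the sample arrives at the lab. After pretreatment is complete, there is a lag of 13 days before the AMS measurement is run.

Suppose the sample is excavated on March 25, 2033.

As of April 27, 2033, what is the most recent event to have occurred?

The sample arrives at the lab

The sample is excavated: Mar 25, 2033.
The sample arrives at the lab: Mar 25, 2033 + 11 days = Apr 5, 2033.
Pretreatment is complete: Apr 5, 2033 + 42 days = May 17, 2033.
The AMS measurement is run: May 17, 2033 + 13 days = May 30, 2033.
The raw date is calibrated: May 30, 2033 + 7 weeks = Jul 18, 2033.
The report is sent to the excavator: Jul 18, 2033 + 13 days = Jul 31, 2033.
Apr 27, 2033 falls between when the sample arrives at the lab (Apr 5, 2033) and when pretreatment is complete (May 17, 2033).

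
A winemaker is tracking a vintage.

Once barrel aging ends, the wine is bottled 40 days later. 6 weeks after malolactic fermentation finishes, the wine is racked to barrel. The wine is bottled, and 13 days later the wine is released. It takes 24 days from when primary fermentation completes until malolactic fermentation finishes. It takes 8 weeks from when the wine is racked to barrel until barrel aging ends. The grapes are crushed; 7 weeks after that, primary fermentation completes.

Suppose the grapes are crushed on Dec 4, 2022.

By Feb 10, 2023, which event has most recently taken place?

Primary fermentation completes

The grapes are crushed: Dec 4, 2022.
Primary fermentation completes: Dec 4, 2022 + 7 weeks = Jan 22, 2023.
Malolactic fermentation finishes: Jan 22, 2023 + 24 days = Feb 15, 2023.
The wine is racked to barrel: Feb 15, 2023 + 6 weeks = Mar 29, 2023.
Barrel aging ends: Mar 29, 2023 + 8 weeks = May 24, 2023.
The wine is bottled: May 24, 2023 + 40 days = Jul 3, 2023.
The wine is released: Jul 3, 2023 + 13 days = Jul 16, 2023.
Feb 10, 2023 falls between when primary fermentation completes (Jan 22, 2023) and when malolactic fermentation finishes (Feb 15, 2023).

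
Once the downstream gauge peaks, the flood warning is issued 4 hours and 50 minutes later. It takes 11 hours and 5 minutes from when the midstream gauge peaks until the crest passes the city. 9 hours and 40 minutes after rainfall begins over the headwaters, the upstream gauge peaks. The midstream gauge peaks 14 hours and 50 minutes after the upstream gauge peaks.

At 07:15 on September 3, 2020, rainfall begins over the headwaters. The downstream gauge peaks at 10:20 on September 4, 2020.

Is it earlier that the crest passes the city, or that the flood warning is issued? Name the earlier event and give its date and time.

Rainfall begins over the headwaters: 07:15 Sep 3, 2020.
The upstream gauge peaks: 07:15 Sep 3, 2020 + 9h40m = 16:55 Sep 3, 2020.
The midstream gauge peaks: 16:55 Sep 3, 2020 + 14h50m = 07:45 Sep 4, 2020.
The crest passes the city: 07:45 Sep 4, 2020 + 11h05m = 18:50 Sep 4, 2020.
The downstream gauge peaks: 10:20 Sep 4, 2020.
The flood warning is issued: 10:20 Sep 4, 2020 + 4h50m = 15:10 Sep 4, 2020.
Comparing: the crest passes the city at 18:50 Sep 4, 2020 vs the flood warning is issued at 15:10 Sep 4, 2020. Earlier: the flood warning is issued.

The flood warning is issued — 15:10 on September 4, 2020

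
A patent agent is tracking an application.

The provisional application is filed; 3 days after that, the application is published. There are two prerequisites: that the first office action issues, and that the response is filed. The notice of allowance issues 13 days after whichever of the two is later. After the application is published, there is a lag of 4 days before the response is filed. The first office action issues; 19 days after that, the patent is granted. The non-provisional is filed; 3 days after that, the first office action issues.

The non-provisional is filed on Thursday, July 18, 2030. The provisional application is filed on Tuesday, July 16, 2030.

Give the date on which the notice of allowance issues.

The non-provisional is filed: Jul 18, 2030.
The first office action issues: Jul 18, 2030 + 3 days = Jul 21, 2030.
The provisional application is filed: Jul 16, 2030.
The application is published: Jul 16, 2030 + 3 days = Jul 19, 2030.
The response is filed: Jul 19, 2030 + 4 days = Jul 23, 2030.
Both prerequisites met — the first office action issues (Jul 21, 2030), the response is filed (Jul 23, 2030); the later is Jul 23, 2030.
The notice of allowance issues: Jul 23, 2030 + 13 days = Aug 5, 2030.

Monday, August 5, 2030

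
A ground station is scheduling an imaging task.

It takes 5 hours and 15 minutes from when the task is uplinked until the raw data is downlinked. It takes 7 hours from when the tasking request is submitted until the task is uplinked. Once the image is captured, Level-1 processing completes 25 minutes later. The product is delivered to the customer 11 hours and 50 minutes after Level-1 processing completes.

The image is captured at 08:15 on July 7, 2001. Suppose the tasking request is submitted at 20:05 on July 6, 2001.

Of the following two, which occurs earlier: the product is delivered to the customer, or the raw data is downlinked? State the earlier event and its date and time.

The image is captured: 08:15 Jul 7, 2001.
Level-1 processing completes: 08:15 Jul 7, 2001 + 25m = 08:40 Jul 7, 2001.
The product is delivered to the customer: 08:40 Jul 7, 2001 + 11h50m = 20:30 Jul 7, 2001.
The tasking request is submitted: 20:05 Jul 6, 2001.
The task is uplinked: 20:05 Jul 6, 2001 + 7h = 03:05 Jul 7, 2001.
The raw data is downlinked: 03:05 Jul 7, 2001 + 5h15m = 08:20 Jul 7, 2001.
Comparing: the product is delivered to the customer at 20:30 Jul 7, 2001 vs the raw data is downlinked at 08:20 Jul 7, 2001. Earlier: the raw data is downlinked.

The raw data is downlinked — 08:20 on July 7, 2001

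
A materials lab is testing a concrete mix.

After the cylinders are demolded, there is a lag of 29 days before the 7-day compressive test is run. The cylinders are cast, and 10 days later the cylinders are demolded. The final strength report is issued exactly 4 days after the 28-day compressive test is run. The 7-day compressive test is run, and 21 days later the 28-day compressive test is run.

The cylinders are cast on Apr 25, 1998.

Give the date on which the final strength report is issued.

The cylinders are cast: Apr 25, 1998.
The cylinders are demolded: Apr 25, 1998 + 10 days = May 5, 1998.
The 7-day compressive test is run: May 5, 1998 + 29 days = Jun 3, 1998.
The 28-day compressive test is run: Jun 3, 1998 + 21 days = Jun 24, 1998.
The final strength report is issued: Jun 24, 1998 + 4 days = Jun 28, 1998.

Jun 28, 1998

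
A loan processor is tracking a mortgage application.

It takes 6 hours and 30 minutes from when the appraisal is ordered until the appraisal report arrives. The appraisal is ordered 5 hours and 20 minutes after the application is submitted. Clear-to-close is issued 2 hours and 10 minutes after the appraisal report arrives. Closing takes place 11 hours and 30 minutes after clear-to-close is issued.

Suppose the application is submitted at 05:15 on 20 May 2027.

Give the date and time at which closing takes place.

06:45 on 21 May 2027

The application is submitted: 05:15 May 20, 2027.
The appraisal is ordered: 05:15 May 20, 2027 + 5h20m = 10:35 May 20, 2027.
The appraisal report arrives: 10:35 May 20, 2027 + 6h30m = 17:05 May 20, 2027.
Clear-to-close is issued: 17:05 May 20, 2027 + 2h10m = 19:15 May 20, 2027.
Closing takes place: 19:15 May 20, 2027 + 11h30m = 06:45 May 21, 2027.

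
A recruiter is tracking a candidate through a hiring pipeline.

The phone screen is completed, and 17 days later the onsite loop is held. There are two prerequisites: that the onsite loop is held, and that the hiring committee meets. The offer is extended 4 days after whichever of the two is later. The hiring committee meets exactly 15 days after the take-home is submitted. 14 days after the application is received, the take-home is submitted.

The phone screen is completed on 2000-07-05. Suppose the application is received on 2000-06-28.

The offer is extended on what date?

The phone screen is completed: Jul 5, 2000.
The onsite loop is held: Jul 5, 2000 + 17 days = Jul 22, 2000.
The application is received: Jun 28, 2000.
The take-home is submitted: Jun 28, 2000 + 14 days = Jul 12, 2000.
The hiring committee meets: Jul 12, 2000 + 15 days = Jul 27, 2000.
Both prerequisites met — the onsite loop is held (Jul 22, 2000), the hiring committee meets (Jul 27, 2000); the later is Jul 27, 2000.
The offer is extended: Jul 27, 2000 + 4 days = Jul 31, 2000.

2000-07-31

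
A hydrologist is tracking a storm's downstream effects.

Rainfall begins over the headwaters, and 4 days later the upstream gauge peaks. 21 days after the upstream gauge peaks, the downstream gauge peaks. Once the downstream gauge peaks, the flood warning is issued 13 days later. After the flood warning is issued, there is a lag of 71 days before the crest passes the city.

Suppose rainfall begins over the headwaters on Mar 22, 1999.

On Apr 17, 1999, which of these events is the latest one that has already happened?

The downstream gauge peaks

Rainfall begins over the headwaters: Mar 22, 1999.
The upstream gauge peaks: Mar 22, 1999 + 4 days = Mar 26, 1999.
The downstream gauge peaks: Mar 26, 1999 + 21 days = Apr 16, 1999.
The flood warning is issued: Apr 16, 1999 + 13 days = Apr 29, 1999.
The crest passes the city: Apr 29, 1999 + 71 days = Jul 9, 1999.
Apr 17, 1999 falls between when the downstream gauge peaks (Apr 16, 1999) and when the flood warning is issued (Apr 29, 1999).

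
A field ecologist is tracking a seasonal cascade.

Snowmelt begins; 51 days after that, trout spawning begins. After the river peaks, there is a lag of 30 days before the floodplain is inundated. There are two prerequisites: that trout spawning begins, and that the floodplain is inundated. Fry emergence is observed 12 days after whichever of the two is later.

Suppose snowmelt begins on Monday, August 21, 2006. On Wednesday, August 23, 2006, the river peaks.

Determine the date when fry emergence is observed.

Snowmelt begins: Aug 21, 2006.
Trout spawning begins: Aug 21, 2006 + 51 days = Oct 11, 2006.
The river peaks: Aug 23, 2006.
The floodplain is inundated: Aug 23, 2006 + 30 days = Sep 22, 2006.
Both prerequisites met — trout spawning begins (Oct 11, 2006), the floodplain is inundated (Sep 22, 2006); the later is Oct 11, 2006.
Fry emergence is observed: Oct 11, 2006 + 12 days = Oct 23, 2006.

Monday, October 23, 2006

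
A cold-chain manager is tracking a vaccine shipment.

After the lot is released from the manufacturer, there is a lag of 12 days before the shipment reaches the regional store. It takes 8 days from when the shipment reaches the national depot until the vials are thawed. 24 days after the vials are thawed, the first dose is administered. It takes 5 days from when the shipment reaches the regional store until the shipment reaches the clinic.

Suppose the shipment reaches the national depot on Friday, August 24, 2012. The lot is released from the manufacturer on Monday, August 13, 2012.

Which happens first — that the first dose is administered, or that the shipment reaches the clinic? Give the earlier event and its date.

The shipment reaches the clinic — Thursday, August 30, 2012

The shipment reaches the national depot: Aug 24, 2012.
The vials are thawed: Aug 24, 2012 + 8 days = Sep 1, 2012.
The first dose is administered: Sep 1, 2012 + 24 days = Sep 25, 2012.
The lot is released from the manufacturer: Aug 13, 2012.
The shipment reaches the regional store: Aug 13, 2012 + 12 days = Aug 25, 2012.
The shipment reaches the clinic: Aug 25, 2012 + 5 days = Aug 30, 2012.
Comparing: the first dose is administered on Sep 25, 2012 vs the shipment reaches the clinic on Aug 30, 2012. Earlier: the shipment reaches the clinic.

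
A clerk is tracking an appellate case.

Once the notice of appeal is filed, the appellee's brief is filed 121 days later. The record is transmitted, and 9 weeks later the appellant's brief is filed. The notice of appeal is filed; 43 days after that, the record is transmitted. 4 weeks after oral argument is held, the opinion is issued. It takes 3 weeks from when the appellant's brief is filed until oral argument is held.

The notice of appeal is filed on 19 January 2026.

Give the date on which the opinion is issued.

The notice of appeal is filed: Jan 19, 2026.
The record is transmitted: Jan 19, 2026 + 43 days = Mar 3, 2026.
The appellant's brief is filed: Mar 3, 2026 + 9 weeks = May 5, 2026.
Oral argument is held: May 5, 2026 + 3 weeks = May 26, 2026.
The opinion is issued: May 26, 2026 + 4 weeks = Jun 23, 2026.

23 June 2026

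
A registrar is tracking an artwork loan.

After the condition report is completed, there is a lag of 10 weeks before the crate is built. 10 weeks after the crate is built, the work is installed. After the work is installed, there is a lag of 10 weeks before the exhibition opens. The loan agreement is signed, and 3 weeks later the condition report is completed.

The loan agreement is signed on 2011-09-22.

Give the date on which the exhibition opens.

2012-05-10

The loan agreement is signed: Sep 22, 2011.
The condition report is completed: Sep 22, 2011 + 3 weeks = Oct 13, 2011.
The crate is built: Oct 13, 2011 + 10 weeks = Dec 22, 2011.
The work is installed: Dec 22, 2011 + 10 weeks = Mar 1, 2012.
The exhibition opens: Mar 1, 2012 + 10 weeks = May 10, 2012.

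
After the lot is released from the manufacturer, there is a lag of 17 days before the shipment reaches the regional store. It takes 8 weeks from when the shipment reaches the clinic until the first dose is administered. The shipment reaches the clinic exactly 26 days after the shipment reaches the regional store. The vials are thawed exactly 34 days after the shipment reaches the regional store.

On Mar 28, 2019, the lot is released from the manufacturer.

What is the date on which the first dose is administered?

Jul 5, 2019

The lot is released from the manufacturer: Mar 28, 2019.
The shipment reaches the regional store: Mar 28, 2019 + 17 days = Apr 14, 2019.
The shipment reaches the clinic: Apr 14, 2019 + 26 days = May 10, 2019.
The first dose is administered: May 10, 2019 + 8 weeks = Jul 5, 2019.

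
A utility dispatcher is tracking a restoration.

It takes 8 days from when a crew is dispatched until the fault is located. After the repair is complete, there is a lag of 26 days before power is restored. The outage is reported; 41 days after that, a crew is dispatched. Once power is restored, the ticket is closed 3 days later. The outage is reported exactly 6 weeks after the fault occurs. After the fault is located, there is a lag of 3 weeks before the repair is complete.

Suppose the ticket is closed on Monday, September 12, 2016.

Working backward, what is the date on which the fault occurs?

The ticket is closed: Sep 12, 2016.
Power is restored: Sep 12, 2016 − 3 days = Sep 9, 2016.
The repair is complete: Sep 9, 2016 − 26 days = Aug 14, 2016.
The fault is located: Aug 14, 2016 − 3 weeks = Jul 24, 2016.
A crew is dispatched: Jul 24, 2016 − 8 days = Jul 16, 2016.
The outage is reported: Jul 16, 2016 − 41 days = Jun 5, 2016.
The fault occurs: Jun 5, 2016 − 6 weeks = Apr 24, 2016.

Sunday, April 24, 2016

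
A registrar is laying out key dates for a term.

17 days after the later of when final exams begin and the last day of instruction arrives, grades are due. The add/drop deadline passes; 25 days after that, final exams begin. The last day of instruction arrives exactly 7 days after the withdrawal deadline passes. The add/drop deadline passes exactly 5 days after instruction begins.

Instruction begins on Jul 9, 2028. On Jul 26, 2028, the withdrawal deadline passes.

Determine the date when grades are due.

Aug 25, 2028

Instruction begins: Jul 9, 2028.
The add/drop deadline passes: Jul 9, 2028 + 5 days = Jul 14, 2028.
Final exams begin: Jul 14, 2028 + 25 days = Aug 8, 2028.
The withdrawal deadline passes: Jul 26, 2028.
The last day of instruction arrives: Jul 26, 2028 + 7 days = Aug 2, 2028.
Both prerequisites met — final exams begin (Aug 8, 2028), the last day of instruction arrives (Aug 2, 2028); the later is Aug 8, 2028.
Grades are due: Aug 8, 2028 + 17 days = Aug 25, 2028.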